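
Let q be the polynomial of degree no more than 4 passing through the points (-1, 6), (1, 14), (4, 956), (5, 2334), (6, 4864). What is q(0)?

4

Write q(s) = as^4 + bs^3 + cs^2 + ds + e. Substituting each data point gives a linear system:
  a - b + c - d + e = 6
  a + b + c + d + e = 14
  256a + 64b + 16c + 4d + e = 956
  625a + 125b + 25c + 5d + e = 2334
  1296a + 216b + 36c + 6d + e = 4864
Solving the system yields a = 4, b = -2, c = 2, d = 6, e = 4.
So q(s) = 4s^4 - 2s^3 + 2s^2 + 6s + 4.
Then q(0) = 4.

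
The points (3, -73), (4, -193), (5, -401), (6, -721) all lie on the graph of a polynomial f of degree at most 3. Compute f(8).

-1793

Forward differences of the values at t = 3, 4, 5, 6:
  f  : -73  -193  -401  -721
  Δ  : -120  -208  -320
  Δ^2: -88  -112
  Δ^3: -24
The third differences are constant, confirming degree 3.
Interpolating (Newton forward form) and evaluating at t = 8 gives f(8) = -1793.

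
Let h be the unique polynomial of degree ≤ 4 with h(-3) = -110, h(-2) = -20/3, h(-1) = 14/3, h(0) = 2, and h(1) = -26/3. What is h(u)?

Using the Lagrange interpolation formula with nodes -3, -2, -1, 0, 1:
  L_0(u) = (u + 2)(u + 1)u(u - 1) / 24
  L_1(u) = (u + 3)(u + 1)u(u - 1) / -6
  L_2(u) = (u + 3)(u + 2)u(u - 1) / 4
  L_3(u) = (u + 3)(u + 2)(u + 1)(u - 1) / -6
  L_4(u) = (u + 3)(u + 2)(u + 1)u / 24
Then h(u) = -110·L_0(u) - 20/3·L_1(u) + 14/3·L_2(u) + 2·L_3(u) - 26/3·L_4(u).
Expanding and collecting terms gives h(u) = -3u^4 - 5u^3 - u^2 - (5/3)u + 2.
Check: h(-1) = 14/3. ✓

h(u) = -3u^4 - 5u^3 - u^2 - (5/3)u + 2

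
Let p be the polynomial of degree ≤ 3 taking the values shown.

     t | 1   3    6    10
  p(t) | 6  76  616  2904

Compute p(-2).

Write p(t) = at^3 + bt^2 + ct + d. Substituting each data point gives a linear system:
  a + b + c + d = 6
  27a + 9b + 3c + d = 76
  216a + 36b + 6c + d = 616
  1000a + 100b + 10c + d = 2904
Solving the system yields a = 3, b = -1, c = 0, d = 4.
So p(t) = 3t^3 - t^2 + 4.
Then p(-2) = -24.

-24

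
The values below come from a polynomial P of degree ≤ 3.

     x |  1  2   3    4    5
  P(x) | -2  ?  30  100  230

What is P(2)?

On equispaced nodes a degree-3 polynomial has vanishing fourth forward difference, so
  P(1) - 4·P(2) + 6·P(3) - 4·P(4) + P(5) = 0.
Substituting the known values and solving for P(2):
  -4·P(2) = -8
  P(2) = 2.

2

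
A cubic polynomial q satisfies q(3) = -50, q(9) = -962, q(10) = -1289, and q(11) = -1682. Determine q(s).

Using the Lagrange interpolation formula with nodes 3, 9, 10, 11:
  L_0(s) = (s - 9)(s - 10)(s - 11) / -336
  L_1(s) = (s - 3)(s - 10)(s - 11) / 12
  L_2(s) = (s - 3)(s - 9)(s - 11) / -7
  L_3(s) = (s - 3)(s - 9)(s - 10) / 16
Then q(s) = -50·L_0(s) - 962·L_1(s) - 1289·L_2(s) - 1682·L_3(s).
Expanding and collecting terms gives q(s) = -s³ - 3s² + s + 1.
Check: q(3) = -50. ✓

q(s) = -s^3 - 3s^2 + s + 1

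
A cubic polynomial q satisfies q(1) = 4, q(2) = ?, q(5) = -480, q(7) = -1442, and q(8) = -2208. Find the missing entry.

-12

The 4 known points determine the degree-3 polynomial uniquely.
Write q(t) = at^3 + bt^2 + ct + d. Substituting each data point gives a linear system:
  a + b + c + d = 4
  125a + 25b + 5c + d = -480
  343a + 49b + 7c + d = -1442
  512a + 64b + 8c + d = -2208
Solving the system yields a = -5, b = 5, c = 4, d = 0.
So q(t) = -5t^3 + 5t^2 + 4t.
Then q(2) = -12.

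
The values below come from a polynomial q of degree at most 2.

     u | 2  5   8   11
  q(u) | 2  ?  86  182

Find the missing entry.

The 3 known points determine the degree-2 polynomial uniquely.
Write q(u) = au^2 + bu + c. Substituting each data point gives a linear system:
  4a + 2b + c = 2
  64a + 8b + c = 86
  121a + 11b + c = 182
Solving the system yields a = 2, b = -6, c = 6.
So q(u) = 2u² - 6u + 6.
Then q(5) = 26.

26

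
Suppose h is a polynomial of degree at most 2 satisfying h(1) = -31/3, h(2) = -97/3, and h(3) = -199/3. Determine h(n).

h(n) = -6n^2 - 4n - 1/3

Write h(n) = an^2 + bn + c. Substituting each data point gives a linear system:
  a + b + c = -31/3
  4a + 2b + c = -97/3
  9a + 3b + c = -199/3
Solving the system yields a = -6, b = -4, c = -1/3.
So h(n) = -6n² - 4n - 1/3.
Check: h(1) = -31/3. ✓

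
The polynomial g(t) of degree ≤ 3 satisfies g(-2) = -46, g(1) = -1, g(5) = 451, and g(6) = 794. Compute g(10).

Write g(t) = at^3 + bt^2 + ct + d. Substituting each data point gives a linear system:
  -8a + 4b - 2c + d = -46
  a + b + c + d = -1
  125a + 25b + 5c + d = 451
  216a + 36b + 6c + d = 794
Solving the system yields a = 4, b = -2, c = 1, d = -4.
So g(t) = 4t³ - 2t² + t - 4.
Then g(10) = 3806.

3806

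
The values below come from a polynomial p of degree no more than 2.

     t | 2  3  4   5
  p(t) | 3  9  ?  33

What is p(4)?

19

The 3 known points determine the degree-2 polynomial uniquely.
Write p(t) = at^2 + bt + c. Substituting each data point gives a linear system:
  4a + 2b + c = 3
  9a + 3b + c = 9
  25a + 5b + c = 33
Solving the system yields a = 2, b = -4, c = 3.
So p(t) = 2t² - 4t + 3.
Then p(4) = 19.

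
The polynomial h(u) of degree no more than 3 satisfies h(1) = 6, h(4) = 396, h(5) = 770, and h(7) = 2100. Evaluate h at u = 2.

Using the Lagrange interpolation formula with nodes 1, 4, 5, 7:
  L_0(u) = (u - 4)(u - 5)(u - 7) / -72
  L_1(u) = (u - 1)(u - 5)(u - 7) / 9
  L_2(u) = (u - 1)(u - 4)(u - 7) / -8
  L_3(u) = (u - 1)(u - 4)(u - 5) / 36
Then h(u) = 6·L_0(u) + 396·L_1(u) + 770·L_2(u) + 2100·L_3(u).
Expanding and collecting terms gives h(u) = 6u^3 + u^2 - u.
Evaluating at u = 2: h(2) = 50.

50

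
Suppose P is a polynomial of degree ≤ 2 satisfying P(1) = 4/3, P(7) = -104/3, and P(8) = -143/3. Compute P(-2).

Write P(n) = an^2 + bn + c. Substituting each data point gives a linear system:
  a + b + c = 4/3
  49a + 7b + c = -104/3
  64a + 8b + c = -143/3
Solving the system yields a = -1, b = 2, c = 1/3.
So P(n) = -n^2 + 2n + 1/3.
Then P(-2) = -23/3.

-23/3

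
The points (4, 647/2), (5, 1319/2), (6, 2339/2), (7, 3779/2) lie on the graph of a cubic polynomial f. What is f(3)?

251/2

Using the Lagrange interpolation formula with nodes 4, 5, 6, 7:
  L_0(t) = (t - 5)(t - 6)(t - 7) / -6
  L_1(t) = (t - 4)(t - 6)(t - 7) / 2
  L_2(t) = (t - 4)(t - 5)(t - 7) / -2
  L_3(t) = (t - 4)(t - 5)(t - 6) / 6
Then f(t) = 647/2·L_0(t) + 1319/2·L_1(t) + 2339/2·L_2(t) + 3779/2·L_3(t).
Expanding and collecting terms gives f(t) = 6t^3 - 3t^2 - 3t - 1/2.
Evaluating at t = 3: f(3) = 251/2.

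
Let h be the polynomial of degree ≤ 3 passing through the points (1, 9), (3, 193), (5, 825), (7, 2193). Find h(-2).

Using the Lagrange interpolation formula with nodes 1, 3, 5, 7:
  L_0(n) = (n - 3)(n - 5)(n - 7) / -48
  L_1(n) = (n - 1)(n - 5)(n - 7) / 16
  L_2(n) = (n - 1)(n - 3)(n - 7) / -16
  L_3(n) = (n - 1)(n - 3)(n - 5) / 48
Then h(n) = 9·L_0(n) + 193·L_1(n) + 825·L_2(n) + 2193·L_3(n).
Expanding and collecting terms gives h(n) = 6n^3 + 2n^2 + 6n - 5.
Evaluating at n = -2: h(-2) = -57.

-57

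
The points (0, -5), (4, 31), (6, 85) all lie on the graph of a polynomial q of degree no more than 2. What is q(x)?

Using the Lagrange interpolation formula with nodes 0, 4, 6:
  L_0(x) = (x - 4)(x - 6) / 24
  L_1(x) = x(x - 6) / -8
  L_2(x) = x(x - 4) / 12
Then q(x) = -5·L_0(x) + 31·L_1(x) + 85·L_2(x).
Expanding and collecting terms gives q(x) = 3x² - 3x - 5.
Check: q(6) = 85. ✓

q(x) = 3x^2 - 3x - 5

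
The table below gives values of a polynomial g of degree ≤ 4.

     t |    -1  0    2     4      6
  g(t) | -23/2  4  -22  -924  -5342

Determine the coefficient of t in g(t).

Write g(t) = at^4 + bt^3 + ct^2 + dt + e. Substituting each data point gives a linear system:
  a - b + c - d + e = -23/2
  e = 4
  16a + 8b + 4c + 2d + e = -22
  256a + 64b + 16c + 4d + e = -924
  1296a + 216b + 36c + 6d + e = -5342
Solving the system yields a = -5, b = 5, c = 1/2, d = 6, e = 4.
So g(t) = -5t⁴ + 5t³ + (1/2)t² + 6t + 4.
The coefficient of t is 6.

6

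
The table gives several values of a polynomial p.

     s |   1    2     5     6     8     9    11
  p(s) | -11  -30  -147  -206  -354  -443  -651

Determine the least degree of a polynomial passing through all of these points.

2

Divided differences on the nodes 1, 2, 5, 6, 8, 9, 11:
  order 0: -11  -30  -147  -206  -354  -443  -651
  order 1: -19  -39  -59  -74  -89  -104
  order 2: -5  -5  -5  -5  -5
  order 3: 0  0  0  0
  order 4: 0  0  0
  order 5: 0  0
  order 6: 0
The order-2 divided differences are all -5 (nonzero) and every higher order vanishes, so the data lies on a polynomial of degree exactly 2.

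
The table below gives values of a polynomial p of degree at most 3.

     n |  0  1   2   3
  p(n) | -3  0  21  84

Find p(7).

Using the Lagrange interpolation formula with nodes 0, 1, 2, 3:
  L_0(n) = (n - 1)(n - 2)(n - 3) / -6
  L_1(n) = n(n - 2)(n - 3) / 2
  L_2(n) = n(n - 1)(n - 3) / -2
  L_3(n) = n(n - 1)(n - 2) / 6
Then p(n) = -3·L_0(n) + 0·L_1(n) + 21·L_2(n) + 84·L_3(n).
Expanding and collecting terms gives p(n) = 4n^3 - 3n^2 + 2n - 3.
Evaluating at n = 7: p(7) = 1236.

1236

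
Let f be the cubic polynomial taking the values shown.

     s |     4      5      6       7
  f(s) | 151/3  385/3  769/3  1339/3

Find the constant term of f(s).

Write f(s) = as^3 + bs^2 + cs + d. Substituting each data point gives a linear system:
  64a + 16b + 4c + d = 151/3
  125a + 25b + 5c + d = 385/3
  216a + 36b + 6c + d = 769/3
  343a + 49b + 7c + d = 1339/3
Solving the system yields a = 2, b = -5, c = 1, d = -5/3.
So f(s) = 2s^3 - 5s^2 + s - 5/3.
The constant term is -5/3.

-5/3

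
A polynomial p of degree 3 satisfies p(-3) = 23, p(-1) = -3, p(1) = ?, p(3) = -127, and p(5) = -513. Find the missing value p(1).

-5

On equispaced nodes a degree-3 polynomial has vanishing fourth forward difference, so
  p(-3) - 4·p(-1) + 6·p(1) - 4·p(3) + p(5) = 0.
Substituting the known values and solving for p(1):
  6·p(1) = -30
  p(1) = -5.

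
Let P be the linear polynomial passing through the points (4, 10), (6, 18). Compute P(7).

22

Using the Lagrange interpolation formula with nodes 4, 6:
  L_0(u) = (u - 6) / -2
  L_1(u) = (u - 4) / 2
Then P(u) = 10·L_0(u) + 18·L_1(u).
Expanding and collecting terms gives P(u) = 4u - 6.
Evaluating at u = 7: P(7) = 22.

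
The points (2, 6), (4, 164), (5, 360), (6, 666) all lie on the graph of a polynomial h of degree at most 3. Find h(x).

h(x) = 4x^3 - 5x^2 - 3x

Using the Lagrange interpolation formula with nodes 2, 4, 5, 6:
  L_0(x) = (x - 4)(x - 5)(x - 6) / -24
  L_1(x) = (x - 2)(x - 5)(x - 6) / 4
  L_2(x) = (x - 2)(x - 4)(x - 6) / -3
  L_3(x) = (x - 2)(x - 4)(x - 5) / 8
Then h(x) = 6·L_0(x) + 164·L_1(x) + 360·L_2(x) + 666·L_3(x).
Expanding and collecting terms gives h(x) = 4x^3 - 5x^2 - 3x.
Check: h(4) = 164. ✓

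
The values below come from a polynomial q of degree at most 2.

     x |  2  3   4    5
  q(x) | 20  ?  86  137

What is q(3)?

The 3 known points determine the degree-2 polynomial uniquely.
Write q(x) = ax^2 + bx + c. Substituting each data point gives a linear system:
  4a + 2b + c = 20
  16a + 4b + c = 86
  25a + 5b + c = 137
Solving the system yields a = 6, b = -3, c = 2.
So q(x) = 6x^2 - 3x + 2.
Then q(3) = 47.

47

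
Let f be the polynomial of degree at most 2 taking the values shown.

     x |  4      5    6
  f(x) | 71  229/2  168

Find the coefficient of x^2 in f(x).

5

Write f(x) = ax^2 + bx + c. Substituting each data point gives a linear system:
  16a + 4b + c = 71
  25a + 5b + c = 229/2
  36a + 6b + c = 168
Solving the system yields a = 5, b = -3/2, c = -3.
So f(x) = 5x^2 - (3/2)x - 3.
The leading coefficient is 5.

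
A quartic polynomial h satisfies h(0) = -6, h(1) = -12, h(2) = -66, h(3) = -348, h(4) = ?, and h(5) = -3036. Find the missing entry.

The 5 known points determine the degree-4 polynomial uniquely.
Write h(t) = at^4 + bt^3 + ct^2 + dt + e. Substituting each data point gives a linear system:
  e = -6
  a + b + c + d + e = -12
  16a + 8b + 4c + 2d + e = -66
  81a + 27b + 9c + 3d + e = -348
  625a + 125b + 25c + 5d + e = -3036
Solving the system yields a = -6, b = 6, c = 0, d = -6, e = -6.
So h(t) = -6t^4 + 6t^3 - 6t - 6.
Then h(4) = -1182.

-1182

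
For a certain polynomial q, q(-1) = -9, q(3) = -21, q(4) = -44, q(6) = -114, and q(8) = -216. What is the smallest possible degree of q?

2

Divided differences on the nodes -1, 3, 4, 6, 8:
  order 0: -9  -21  -44  -114  -216
  order 1: -3  -23  -35  -51
  order 2: -4  -4  -4
  order 3: 0  0
  order 4: 0
The order-2 divided differences are all -4 (nonzero) and every higher order vanishes, so the data lies on a polynomial of degree exactly 2.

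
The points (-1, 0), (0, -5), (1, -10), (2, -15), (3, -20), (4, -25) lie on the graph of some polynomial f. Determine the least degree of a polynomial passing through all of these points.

Divided differences on the nodes -1, 0, 1, 2, 3, 4:
  order 0: 0  -5  -10  -15  -20  -25
  order 1: -5  -5  -5  -5  -5
  order 2: 0  0  0  0
  order 3: 0  0  0
  order 4: 0  0
  order 5: 0
The order-1 divided differences are all -5 (nonzero) and every higher order vanishes, so the data lies on a polynomial of degree exactly 1.

1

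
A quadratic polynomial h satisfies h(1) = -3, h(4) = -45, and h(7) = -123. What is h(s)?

Write h(s) = as^2 + bs + c. Substituting each data point gives a linear system:
  a + b + c = -3
  16a + 4b + c = -45
  49a + 7b + c = -123
Solving the system yields a = -2, b = -4, c = 3.
So h(s) = -2s^2 - 4s + 3.
Check: h(1) = -3. ✓

h(s) = -2s^2 - 4s + 3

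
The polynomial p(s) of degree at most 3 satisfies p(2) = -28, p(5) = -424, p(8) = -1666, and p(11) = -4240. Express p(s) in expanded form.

Write p(s) = as^3 + bs^2 + cs + d. Substituting each data point gives a linear system:
  8a + 4b + 2c + d = -28
  125a + 25b + 5c + d = -424
  512a + 64b + 8c + d = -1666
  1331a + 121b + 11c + d = -4240
Solving the system yields a = -3, b = -2, c = -1, d = 6.
So p(s) = -3s^3 - 2s^2 - s + 6.
Check: p(8) = -1666. ✓

p(s) = -3s^3 - 2s^2 - s + 6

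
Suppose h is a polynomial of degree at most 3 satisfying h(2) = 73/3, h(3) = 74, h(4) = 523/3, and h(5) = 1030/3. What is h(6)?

Using the Lagrange interpolation formula with nodes 2, 3, 4, 5:
  L_0(u) = (u - 3)(u - 4)(u - 5) / -6
  L_1(u) = (u - 2)(u - 4)(u - 5) / 2
  L_2(u) = (u - 2)(u - 3)(u - 5) / -2
  L_3(u) = (u - 2)(u - 3)(u - 4) / 6
Then h(u) = 73/3·L_0(u) + 74·L_1(u) + 523/3·L_2(u) + 1030/3·L_3(u).
Expanding and collecting terms gives h(u) = 3u³ - (5/3)u² + u + 5.
Evaluating at u = 6: h(6) = 599.

599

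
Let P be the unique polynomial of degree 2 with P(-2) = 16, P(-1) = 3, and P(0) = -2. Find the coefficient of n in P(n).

-1

Write P(n) = an^2 + bn + c. Substituting each data point gives a linear system:
  4a - 2b + c = 16
  a - b + c = 3
  c = -2
Solving the system yields a = 4, b = -1, c = -2.
So P(n) = 4n^2 - n - 2.
The coefficient of n is -1.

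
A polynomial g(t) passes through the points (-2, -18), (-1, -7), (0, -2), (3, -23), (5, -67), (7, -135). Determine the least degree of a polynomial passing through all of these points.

Divided differences on the nodes -2, -1, 0, 3, 5, 7:
  order 0: -18  -7  -2  -23  -67  -135
  order 1: 11  5  -7  -22  -34
  order 2: -3  -3  -3  -3
  order 3: 0  0  0
  order 4: 0  0
  order 5: 0
The order-2 divided differences are all -3 (nonzero) and every higher order vanishes, so the data lies on a polynomial of degree exactly 2.

2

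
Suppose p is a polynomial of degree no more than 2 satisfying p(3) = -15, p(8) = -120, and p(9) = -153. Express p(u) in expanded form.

Write p(u) = au^2 + bu + c. Substituting each data point gives a linear system:
  9a + 3b + c = -15
  64a + 8b + c = -120
  81a + 9b + c = -153
Solving the system yields a = -2, b = 1, c = 0.
So p(u) = -2u^2 + u.
Check: p(3) = -15. ✓

p(u) = -2u^2 + u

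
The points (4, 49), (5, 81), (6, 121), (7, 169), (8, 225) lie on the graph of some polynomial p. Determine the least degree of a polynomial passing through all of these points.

2

Forward differences of the values at s = 4, 5, 6, 7, 8:
  p  : 49  81  121  169  225
  Δ  : 32  40  48  56
  Δ^2: 8  8  8
  Δ^3: 0  0
  Δ^4: 0
The second differences are constant (8) and nonzero, while all higher differences vanish, so the minimal degree is 2.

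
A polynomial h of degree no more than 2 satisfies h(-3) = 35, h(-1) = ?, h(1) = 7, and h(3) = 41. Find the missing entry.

5

The 3 known points determine the degree-2 polynomial uniquely.
Write h(u) = au^2 + bu + c. Substituting each data point gives a linear system:
  9a - 3b + c = 35
  a + b + c = 7
  9a + 3b + c = 41
Solving the system yields a = 4, b = 1, c = 2.
So h(u) = 4u² + u + 2.
Then h(-1) = 5.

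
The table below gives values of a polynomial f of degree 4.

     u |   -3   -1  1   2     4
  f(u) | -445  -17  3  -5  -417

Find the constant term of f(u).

Write f(u) = au^4 + bu^3 + cu^2 + du + e. Substituting each data point gives a linear system:
  81a - 27b + 9c - 3d + e = -445
  a - b + c - d + e = -17
  a + b + c + d + e = 3
  16a + 8b + 4c + 2d + e = -5
  256a + 64b + 16c + 4d + e = -417
Solving the system yields a = -3, b = 6, c = -3, d = 4, e = -1.
So f(u) = -3u^4 + 6u^3 - 3u^2 + 4u - 1.
The constant term is -1.

-1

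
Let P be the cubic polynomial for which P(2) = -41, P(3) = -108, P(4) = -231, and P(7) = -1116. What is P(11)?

Using the Lagrange interpolation formula with nodes 2, 3, 4, 7:
  L_0(s) = (s - 3)(s - 4)(s - 7) / -10
  L_1(s) = (s - 2)(s - 4)(s - 7) / 4
  L_2(s) = (s - 2)(s - 3)(s - 7) / -6
  L_3(s) = (s - 2)(s - 3)(s - 4) / 60
Then P(s) = -41·L_0(s) - 108·L_1(s) - 231·L_2(s) - 1116·L_3(s).
Expanding and collecting terms gives P(s) = -3s^3 - s^2 - 5s - 3.
Evaluating at s = 11: P(11) = -4172.

-4172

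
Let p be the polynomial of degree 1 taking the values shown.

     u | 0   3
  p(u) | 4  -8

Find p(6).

-20

Using the Lagrange interpolation formula with nodes 0, 3:
  L_0(u) = (u - 3) / -3
  L_1(u) = u / 3
Then p(u) = 4·L_0(u) - 8·L_1(u).
Expanding and collecting terms gives p(u) = -4u + 4.
Evaluating at u = 6: p(6) = -20.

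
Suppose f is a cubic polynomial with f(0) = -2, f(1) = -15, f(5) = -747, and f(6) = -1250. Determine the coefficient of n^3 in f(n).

-5

Write f(n) = an^3 + bn^2 + cn + d. Substituting each data point gives a linear system:
  d = -2
  a + b + c + d = -15
  125a + 25b + 5c + d = -747
  216a + 36b + 6c + d = -1250
Solving the system yields a = -5, b = -4, c = -4, d = -2.
So f(n) = -5n³ - 4n² - 4n - 2.
The leading coefficient is -5.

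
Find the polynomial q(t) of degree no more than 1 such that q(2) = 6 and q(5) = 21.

q(t) = 5t - 4

Write q(t) = at + b. Substituting each data point gives a linear system:
  2a + b = 6
  5a + b = 21
Solving the system yields a = 5, b = -4.
So q(t) = 5t - 4.
Check: q(5) = 21. ✓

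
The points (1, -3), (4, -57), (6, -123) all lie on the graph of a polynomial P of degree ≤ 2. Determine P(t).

P(t) = -3t^2 - 3t + 3

Using the Lagrange interpolation formula with nodes 1, 4, 6:
  L_0(t) = (t - 4)(t - 6) / 15
  L_1(t) = (t - 1)(t - 6) / -6
  L_2(t) = (t - 1)(t - 4) / 10
Then P(t) = -3·L_0(t) - 57·L_1(t) - 123·L_2(t).
Expanding and collecting terms gives P(t) = -3t^2 - 3t + 3.
Check: P(6) = -123. ✓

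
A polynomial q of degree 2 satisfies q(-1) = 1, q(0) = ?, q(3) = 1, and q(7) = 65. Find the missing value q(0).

-5

The 3 known points determine the degree-2 polynomial uniquely.
Write q(s) = as^2 + bs + c. Substituting each data point gives a linear system:
  a - b + c = 1
  9a + 3b + c = 1
  49a + 7b + c = 65
Solving the system yields a = 2, b = -4, c = -5.
So q(s) = 2s^2 - 4s - 5.
Then q(0) = -5.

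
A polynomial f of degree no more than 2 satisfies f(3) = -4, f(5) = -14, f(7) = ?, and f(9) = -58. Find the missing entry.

-32

On equispaced nodes a degree-2 polynomial has vanishing third forward difference, so
  - f(3) + 3·f(5) - 3·f(7) + f(9) = 0.
Substituting the known values and solving for f(7):
  -3·f(7) = 96
  f(7) = -32.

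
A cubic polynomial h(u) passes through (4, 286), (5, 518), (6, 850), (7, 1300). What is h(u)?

h(u) = 3u^3 + 5u^2 + 4u - 2

Write h(u) = au^3 + bu^2 + cu + d. Substituting each data point gives a linear system:
  64a + 16b + 4c + d = 286
  125a + 25b + 5c + d = 518
  216a + 36b + 6c + d = 850
  343a + 49b + 7c + d = 1300
Solving the system yields a = 3, b = 5, c = 4, d = -2.
So h(u) = 3u^3 + 5u^2 + 4u - 2.
Check: h(7) = 1300. ✓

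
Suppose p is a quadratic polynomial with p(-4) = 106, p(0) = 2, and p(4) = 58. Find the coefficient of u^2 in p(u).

5

Write p(u) = au^2 + bu + c. Substituting each data point gives a linear system:
  16a - 4b + c = 106
  c = 2
  16a + 4b + c = 58
Solving the system yields a = 5, b = -6, c = 2.
So p(u) = 5u^2 - 6u + 2.
The leading coefficient is 5.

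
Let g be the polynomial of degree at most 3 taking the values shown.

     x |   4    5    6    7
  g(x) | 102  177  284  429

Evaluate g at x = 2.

Write g(x) = ax^3 + bx^2 + cx + d. Substituting each data point gives a linear system:
  64a + 16b + 4c + d = 102
  125a + 25b + 5c + d = 177
  216a + 36b + 6c + d = 284
  343a + 49b + 7c + d = 429
Solving the system yields a = 1, b = 1, c = 5, d = 2.
So g(x) = x³ + x² + 5x + 2.
Then g(2) = 24.

24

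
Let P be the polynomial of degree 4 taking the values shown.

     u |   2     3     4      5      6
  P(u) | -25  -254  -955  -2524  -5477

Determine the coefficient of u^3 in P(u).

4

Write P(u) = au^4 + bu^3 + cu^2 + du + e. Substituting each data point gives a linear system:
  16a + 8b + 4c + 2d + e = -25
  81a + 27b + 9c + 3d + e = -254
  256a + 64b + 16c + 4d + e = -955
  625a + 125b + 25c + 5d + e = -2524
  1296a + 216b + 36c + 6d + e = -5477
Solving the system yields a = -5, b = 4, c = 3, d = 5, e = 1.
So P(u) = -5u⁴ + 4u³ + 3u² + 5u + 1.
The coefficient of u^3 is 4.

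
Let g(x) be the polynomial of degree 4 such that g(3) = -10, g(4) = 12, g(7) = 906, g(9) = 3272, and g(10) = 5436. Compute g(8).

Using the Lagrange interpolation formula with nodes 3, 4, 7, 9, 10:
  L_0(x) = (x - 4)(x - 7)(x - 9)(x - 10) / 168
  L_1(x) = (x - 3)(x - 7)(x - 9)(x - 10) / -90
  L_2(x) = (x - 3)(x - 4)(x - 9)(x - 10) / 72
  L_3(x) = (x - 3)(x - 4)(x - 7)(x - 10) / -60
  L_4(x) = (x - 3)(x - 4)(x - 7)(x - 9) / 126
Then g(x) = -10·L_0(x) + 12·L_1(x) + 906·L_2(x) + 3272·L_3(x) + 5436·L_4(x).
Expanding and collecting terms gives g(x) = x^4 - 5x^3 + 4x^2 + 4x - 4.
Evaluating at x = 8: g(8) = 1820.

1820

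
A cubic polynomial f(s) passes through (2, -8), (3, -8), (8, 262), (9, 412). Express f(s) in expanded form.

f(s) = s^3 - 4s^2 + s - 2

Write f(s) = as^3 + bs^2 + cs + d. Substituting each data point gives a linear system:
  8a + 4b + 2c + d = -8
  27a + 9b + 3c + d = -8
  512a + 64b + 8c + d = 262
  729a + 81b + 9c + d = 412
Solving the system yields a = 1, b = -4, c = 1, d = -2.
So f(s) = s^3 - 4s^2 + s - 2.
Check: f(8) = 262. ✓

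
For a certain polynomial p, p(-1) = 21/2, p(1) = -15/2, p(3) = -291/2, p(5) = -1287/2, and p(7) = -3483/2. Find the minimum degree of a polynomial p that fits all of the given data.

3

Forward differences of the values at x = -1, 1, 3, 5, 7:
  p  : 21/2  -15/2  -291/2  -1287/2  -3483/2
  Δ  : -18  -138  -498  -1098
  Δ^2: -120  -360  -600
  Δ^3: -240  -240
  Δ^4: 0
The third differences are constant (-240) and nonzero, while all higher differences vanish, so the minimal degree is 3.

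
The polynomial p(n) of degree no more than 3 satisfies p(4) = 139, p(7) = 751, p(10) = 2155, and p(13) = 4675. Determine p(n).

p(n) = 2n^3 + 2n^2 - 4n - 5

Write p(n) = an^3 + bn^2 + cn + d. Substituting each data point gives a linear system:
  64a + 16b + 4c + d = 139
  343a + 49b + 7c + d = 751
  1000a + 100b + 10c + d = 2155
  2197a + 169b + 13c + d = 4675
Solving the system yields a = 2, b = 2, c = -4, d = -5.
So p(n) = 2n^3 + 2n^2 - 4n - 5.
Check: p(10) = 2155. ✓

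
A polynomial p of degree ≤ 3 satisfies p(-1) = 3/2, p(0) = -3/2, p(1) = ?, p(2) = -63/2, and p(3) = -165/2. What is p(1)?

On equispaced nodes a degree-3 polynomial has vanishing fourth forward difference, so
  p(-1) - 4·p(0) + 6·p(1) - 4·p(2) + p(3) = 0.
Substituting the known values and solving for p(1):
  6·p(1) = -51
  p(1) = -17/2.

-17/2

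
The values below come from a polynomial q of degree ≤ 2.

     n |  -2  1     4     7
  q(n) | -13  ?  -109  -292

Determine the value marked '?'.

-16

The 3 known points determine the degree-2 polynomial uniquely.
Write q(n) = an^2 + bn + c. Substituting each data point gives a linear system:
  4a - 2b + c = -13
  16a + 4b + c = -109
  49a + 7b + c = -292
Solving the system yields a = -5, b = -6, c = -5.
So q(n) = -5n^2 - 6n - 5.
Then q(1) = -16.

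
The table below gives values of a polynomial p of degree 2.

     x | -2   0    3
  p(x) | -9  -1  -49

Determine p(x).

p(x) = -4x^2 - 4x - 1

Write p(x) = ax^2 + bx + c. Substituting each data point gives a linear system:
  4a - 2b + c = -9
  c = -1
  9a + 3b + c = -49
Solving the system yields a = -4, b = -4, c = -1.
So p(x) = -4x^2 - 4x - 1.
Check: p(0) = -1. ✓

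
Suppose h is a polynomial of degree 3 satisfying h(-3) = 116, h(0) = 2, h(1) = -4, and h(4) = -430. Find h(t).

Write h(t) = at^3 + bt^2 + ct + d. Substituting each data point gives a linear system:
  -27a + 9b - 3c + d = 116
  d = 2
  a + b + c + d = -4
  64a + 16b + 4c + d = -430
Solving the system yields a = -6, b = -4, c = 4, d = 2.
So h(t) = -6t^3 - 4t^2 + 4t + 2.
Check: h(-3) = 116. ✓

h(t) = -6t^3 - 4t^2 + 4t + 2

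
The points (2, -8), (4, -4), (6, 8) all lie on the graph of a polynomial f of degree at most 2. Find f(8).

Forward differences of the values at t = 2, 4, 6:
  f  : -8  -4  8
  Δ  : 4  12
  Δ^2: 8
The second differences are constant, confirming degree 2.
Interpolating (Newton forward form) and evaluating at t = 8 gives f(8) = 28.

28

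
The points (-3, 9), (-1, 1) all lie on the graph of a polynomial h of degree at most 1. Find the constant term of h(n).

Write h(n) = an + b. Substituting each data point gives a linear system:
  -3a + b = 9
  -a + b = 1
Solving the system yields a = -4, b = -3.
So h(n) = -4n - 3.
The constant term is -3.

-3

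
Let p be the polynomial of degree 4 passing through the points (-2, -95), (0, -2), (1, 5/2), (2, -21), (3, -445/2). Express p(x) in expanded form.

p(x) = -5x^4 + 5x^3 + 6x^2 - (3/2)x - 2

Write p(x) = ax^4 + bx^3 + cx^2 + dx + e. Substituting each data point gives a linear system:
  16a - 8b + 4c - 2d + e = -95
  e = -2
  a + b + c + d + e = 5/2
  16a + 8b + 4c + 2d + e = -21
  81a + 27b + 9c + 3d + e = -445/2
Solving the system yields a = -5, b = 5, c = 6, d = -3/2, e = -2.
So p(x) = -5x⁴ + 5x³ + 6x² - (3/2)x - 2.
Check: p(3) = -445/2. ✓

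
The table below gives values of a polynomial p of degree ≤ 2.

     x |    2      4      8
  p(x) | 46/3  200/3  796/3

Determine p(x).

p(x) = 4x^2 + (5/3)x - 4

Write p(x) = ax^2 + bx + c. Substituting each data point gives a linear system:
  4a + 2b + c = 46/3
  16a + 4b + c = 200/3
  64a + 8b + c = 796/3
Solving the system yields a = 4, b = 5/3, c = -4.
So p(x) = 4x^2 + (5/3)x - 4.
Check: p(4) = 200/3. ✓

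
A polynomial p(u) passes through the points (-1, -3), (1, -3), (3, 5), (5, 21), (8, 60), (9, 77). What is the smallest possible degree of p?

2

Divided differences on the nodes -1, 1, 3, 5, 8, 9:
  order 0: -3  -3  5  21  60  77
  order 1: 0  4  8  13  17
  order 2: 1  1  1  1
  order 3: 0  0  0
  order 4: 0  0
  order 5: 0
The order-2 divided differences are all 1 (nonzero) and every higher order vanishes, so the data lies on a polynomial of degree exactly 2.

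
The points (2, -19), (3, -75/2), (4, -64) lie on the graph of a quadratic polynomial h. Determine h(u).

h(u) = -4u^2 + (3/2)u - 6

Using the Lagrange interpolation formula with nodes 2, 3, 4:
  L_0(u) = (u - 3)(u - 4) / 2
  L_1(u) = (u - 2)(u - 4) / -1
  L_2(u) = (u - 2)(u - 3) / 2
Then h(u) = -19·L_0(u) - 75/2·L_1(u) - 64·L_2(u).
Expanding and collecting terms gives h(u) = -4u^2 + (3/2)u - 6.
Check: h(3) = -75/2. ✓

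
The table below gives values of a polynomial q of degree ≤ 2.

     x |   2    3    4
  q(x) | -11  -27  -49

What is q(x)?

Write q(x) = ax^2 + bx + c. Substituting each data point gives a linear system:
  4a + 2b + c = -11
  9a + 3b + c = -27
  16a + 4b + c = -49
Solving the system yields a = -3, b = -1, c = 3.
So q(x) = -3x² - x + 3.
Check: q(4) = -49. ✓

q(x) = -3x^2 - x + 3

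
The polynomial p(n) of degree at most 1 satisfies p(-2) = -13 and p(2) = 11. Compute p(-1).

Write p(n) = an + b. Substituting each data point gives a linear system:
  -2a + b = -13
  2a + b = 11
Solving the system yields a = 6, b = -1.
So p(n) = 6n - 1.
Then p(-1) = -7.

-7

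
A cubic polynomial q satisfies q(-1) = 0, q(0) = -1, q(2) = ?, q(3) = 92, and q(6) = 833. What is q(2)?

The 4 known points determine the degree-3 polynomial uniquely.
Write q(x) = ax^3 + bx^2 + cx + d. Substituting each data point gives a linear system:
  -a + b - c + d = 0
  d = -1
  27a + 9b + 3c + d = 92
  216a + 36b + 6c + d = 833
Solving the system yields a = 4, b = 0, c = -5, d = -1.
So q(x) = 4x³ - 5x - 1.
Then q(2) = 21.

21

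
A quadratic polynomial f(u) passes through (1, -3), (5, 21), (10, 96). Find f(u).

f(u) = u^2 - 4

Using the Lagrange interpolation formula with nodes 1, 5, 10:
  L_0(u) = (u - 5)(u - 10) / 36
  L_1(u) = (u - 1)(u - 10) / -20
  L_2(u) = (u - 1)(u - 5) / 45
Then f(u) = -3·L_0(u) + 21·L_1(u) + 96·L_2(u).
Expanding and collecting terms gives f(u) = u² - 4.
Check: f(10) = 96. ✓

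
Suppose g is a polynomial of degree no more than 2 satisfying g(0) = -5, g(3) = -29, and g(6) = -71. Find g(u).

g(u) = -u^2 - 5u - 5

Write g(u) = au^2 + bu + c. Substituting each data point gives a linear system:
  c = -5
  9a + 3b + c = -29
  36a + 6b + c = -71
Solving the system yields a = -1, b = -5, c = -5.
So g(u) = -u^2 - 5u - 5.
Check: g(0) = -5. ✓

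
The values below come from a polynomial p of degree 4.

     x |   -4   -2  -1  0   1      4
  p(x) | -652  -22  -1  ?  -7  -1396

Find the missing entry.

The 5 known points determine the degree-4 polynomial uniquely.
Write p(x) = ax^4 + bx^3 + cx^2 + dx + e. Substituting each data point gives a linear system:
  256a - 64b + 16c - 4d + e = -652
  16a - 8b + 4c - 2d + e = -22
  a - b + c - d + e = -1
  a + b + c + d + e = -7
  256a + 64b + 16c + 4d + e = -1396
Solving the system yields a = -4, b = -6, c = 0, d = 3, e = 0.
So p(x) = -4x^4 - 6x^3 + 3x.
Then p(0) = 0.

0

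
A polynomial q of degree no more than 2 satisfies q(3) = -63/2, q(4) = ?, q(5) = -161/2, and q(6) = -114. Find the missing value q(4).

The 3 known points determine the degree-2 polynomial uniquely.
Write q(s) = as^2 + bs + c. Substituting each data point gives a linear system:
  9a + 3b + c = -63/2
  25a + 5b + c = -161/2
  36a + 6b + c = -114
Solving the system yields a = -3, b = -1/2, c = -3.
So q(s) = -3s^2 - (1/2)s - 3.
Then q(4) = -53.

-53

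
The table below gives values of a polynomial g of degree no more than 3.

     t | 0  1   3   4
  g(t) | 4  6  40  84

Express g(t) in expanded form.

Using the Lagrange interpolation formula with nodes 0, 1, 3, 4:
  L_0(t) = (t - 1)(t - 3)(t - 4) / -12
  L_1(t) = t(t - 3)(t - 4) / 6
  L_2(t) = t(t - 1)(t - 4) / -6
  L_3(t) = t(t - 1)(t - 3) / 12
Then g(t) = 4·L_0(t) + 6·L_1(t) + 40·L_2(t) + 84·L_3(t).
Expanding and collecting terms gives g(t) = t^3 + t^2 + 4.
Check: g(1) = 6. ✓

g(t) = t^3 + t^2 + 4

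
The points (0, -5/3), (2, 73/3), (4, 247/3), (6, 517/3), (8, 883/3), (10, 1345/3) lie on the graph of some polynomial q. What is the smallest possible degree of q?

Forward differences of the values at n = 0, 2, 4, 6, 8, 10:
  q  : -5/3  73/3  247/3  517/3  883/3  1345/3
  Δ  : 26  58  90  122  154
  Δ^2: 32  32  32  32
  Δ^3: 0  0  0
  Δ^4: 0  0
  Δ^5: 0
The second differences are constant (32) and nonzero, while all higher differences vanish, so the minimal degree is 2.

2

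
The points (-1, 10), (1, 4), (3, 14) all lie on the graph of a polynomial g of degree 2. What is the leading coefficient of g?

Write g(u) = au^2 + bu + c. Substituting each data point gives a linear system:
  a - b + c = 10
  a + b + c = 4
  9a + 3b + c = 14
Solving the system yields a = 2, b = -3, c = 5.
So g(u) = 2u^2 - 3u + 5.
The leading coefficient is 2.

2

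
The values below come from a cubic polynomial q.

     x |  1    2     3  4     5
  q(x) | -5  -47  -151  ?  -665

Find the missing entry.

-347

The 4 known points determine the degree-3 polynomial uniquely.
Write q(x) = ax^3 + bx^2 + cx + d. Substituting each data point gives a linear system:
  a + b + c + d = -5
  8a + 4b + 2c + d = -47
  27a + 9b + 3c + d = -151
  125a + 25b + 5c + d = -665
Solving the system yields a = -5, b = -1, c = -4, d = 5.
So q(x) = -5x^3 - x^2 - 4x + 5.
Then q(4) = -347.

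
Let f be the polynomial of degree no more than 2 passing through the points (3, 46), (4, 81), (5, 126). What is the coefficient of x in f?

Write f(x) = ax^2 + bx + c. Substituting each data point gives a linear system:
  9a + 3b + c = 46
  16a + 4b + c = 81
  25a + 5b + c = 126
Solving the system yields a = 5, b = 0, c = 1.
So f(x) = 5x^2 + 1.
The coefficient of x is 0.

0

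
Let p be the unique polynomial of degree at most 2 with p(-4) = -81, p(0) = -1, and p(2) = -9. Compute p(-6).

-169

Using the Lagrange interpolation formula with nodes -4, 0, 2:
  L_0(t) = t(t - 2) / 24
  L_1(t) = (t + 4)(t - 2) / -8
  L_2(t) = (t + 4)t / 12
Then p(t) = -81·L_0(t) - 1·L_1(t) - 9·L_2(t).
Expanding and collecting terms gives p(t) = -4t^2 + 4t - 1.
Evaluating at t = -6: p(-6) = -169.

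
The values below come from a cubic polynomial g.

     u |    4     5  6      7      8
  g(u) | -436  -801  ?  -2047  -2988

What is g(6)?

-1328

The 4 known points determine the degree-3 polynomial uniquely.
Write g(u) = au^3 + bu^2 + cu + d. Substituting each data point gives a linear system:
  64a + 16b + 4c + d = -436
  125a + 25b + 5c + d = -801
  343a + 49b + 7c + d = -2047
  512a + 64b + 8c + d = -2988
Solving the system yields a = -5, b = -6, c = -6, d = 4.
So g(u) = -5u³ - 6u² - 6u + 4.
Then g(6) = -1328.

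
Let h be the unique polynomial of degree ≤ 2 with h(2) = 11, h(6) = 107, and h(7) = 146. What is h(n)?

h(n) = 3n^2 - 1

Write h(n) = an^2 + bn + c. Substituting each data point gives a linear system:
  4a + 2b + c = 11
  36a + 6b + c = 107
  49a + 7b + c = 146
Solving the system yields a = 3, b = 0, c = -1.
So h(n) = 3n² - 1.
Check: h(7) = 146. ✓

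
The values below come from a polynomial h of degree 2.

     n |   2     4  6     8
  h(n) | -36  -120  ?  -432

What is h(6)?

On equispaced nodes a degree-2 polynomial has vanishing third forward difference, so
  - h(2) + 3·h(4) - 3·h(6) + h(8) = 0.
Substituting the known values and solving for h(6):
  -3·h(6) = 756
  h(6) = -252.

-252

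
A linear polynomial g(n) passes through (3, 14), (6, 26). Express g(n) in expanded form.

Using the Lagrange interpolation formula with nodes 3, 6:
  L_0(n) = (n - 6) / -3
  L_1(n) = (n - 3) / 3
Then g(n) = 14·L_0(n) + 26·L_1(n).
Expanding and collecting terms gives g(n) = 4n + 2.
Check: g(3) = 14. ✓

g(n) = 4n + 2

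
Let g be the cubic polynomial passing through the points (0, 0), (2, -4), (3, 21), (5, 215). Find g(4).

88

Using the Lagrange interpolation formula with nodes 0, 2, 3, 5:
  L_0(s) = (s - 2)(s - 3)(s - 5) / -30
  L_1(s) = s(s - 3)(s - 5) / 6
  L_2(s) = s(s - 2)(s - 5) / -6
  L_3(s) = s(s - 2)(s - 3) / 30
Then g(s) = 0·L_0(s) - 4·L_1(s) + 21·L_2(s) + 215·L_3(s).
Expanding and collecting terms gives g(s) = 3s³ - 6s² - 2s.
Evaluating at s = 4: g(4) = 88.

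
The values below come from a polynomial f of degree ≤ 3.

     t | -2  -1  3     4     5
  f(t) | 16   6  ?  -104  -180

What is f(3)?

The 4 known points determine the degree-3 polynomial uniquely.
Write f(t) = at^3 + bt^2 + ct + d. Substituting each data point gives a linear system:
  -8a + 4b - 2c + d = 16
  -a + b - c + d = 6
  64a + 16b + 4c + d = -104
  125a + 25b + 5c + d = -180
Solving the system yields a = -1, b = -1, c = -6, d = 0.
So f(t) = -t^3 - t^2 - 6t.
Then f(3) = -54.

-54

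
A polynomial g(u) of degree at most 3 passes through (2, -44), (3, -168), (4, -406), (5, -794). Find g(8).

-3218

Using the Lagrange interpolation formula with nodes 2, 3, 4, 5:
  L_0(u) = (u - 3)(u - 4)(u - 5) / -6
  L_1(u) = (u - 2)(u - 4)(u - 5) / 2
  L_2(u) = (u - 2)(u - 3)(u - 5) / -2
  L_3(u) = (u - 2)(u - 3)(u - 4) / 6
Then g(u) = -44·L_0(u) - 168·L_1(u) - 406·L_2(u) - 794·L_3(u).
Expanding and collecting terms gives g(u) = -6u^3 - 3u^2 + 5u + 6.
Evaluating at u = 8: g(8) = -3218.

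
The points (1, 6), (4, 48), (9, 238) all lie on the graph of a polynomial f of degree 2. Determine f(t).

f(t) = 3t^2 - t + 4

Using the Lagrange interpolation formula with nodes 1, 4, 9:
  L_0(t) = (t - 4)(t - 9) / 24
  L_1(t) = (t - 1)(t - 9) / -15
  L_2(t) = (t - 1)(t - 4) / 40
Then f(t) = 6·L_0(t) + 48·L_1(t) + 238·L_2(t).
Expanding and collecting terms gives f(t) = 3t^2 - t + 4.
Check: f(9) = 238. ✓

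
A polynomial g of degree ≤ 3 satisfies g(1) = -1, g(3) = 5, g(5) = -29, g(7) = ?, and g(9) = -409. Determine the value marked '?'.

On equispaced nodes a degree-3 polynomial has vanishing fourth forward difference, so
  g(1) - 4·g(3) + 6·g(5) - 4·g(7) + g(9) = 0.
Substituting the known values and solving for g(7):
  -4·g(7) = 604
  g(7) = -151.

-151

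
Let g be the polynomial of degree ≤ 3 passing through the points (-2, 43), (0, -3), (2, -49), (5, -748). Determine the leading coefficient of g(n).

Write g(n) = an^3 + bn^2 + cn + d. Substituting each data point gives a linear system:
  -8a + 4b - 2c + d = 43
  d = -3
  8a + 4b + 2c + d = -49
  125a + 25b + 5c + d = -748
Solving the system yields a = -6, b = 0, c = 1, d = -3.
So g(n) = -6n³ + n - 3.
The leading coefficient is -6.

-6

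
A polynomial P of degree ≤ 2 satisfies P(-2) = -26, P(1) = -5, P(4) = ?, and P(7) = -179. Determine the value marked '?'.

On equispaced nodes a degree-2 polynomial has vanishing third forward difference, so
  - P(-2) + 3·P(1) - 3·P(4) + P(7) = 0.
Substituting the known values and solving for P(4):
  -3·P(4) = 168
  P(4) = -56.

-56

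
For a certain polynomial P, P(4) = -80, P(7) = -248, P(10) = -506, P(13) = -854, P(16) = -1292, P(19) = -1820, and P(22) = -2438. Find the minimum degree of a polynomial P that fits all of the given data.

2

Forward differences of the values at t = 4, 7, 10, 13, 16, 19, 22:
  P  : -80  -248  -506  -854  -1292  -1820  -2438
  Δ  : -168  -258  -348  -438  -528  -618
  Δ^2: -90  -90  -90  -90  -90
  Δ^3: 0  0  0  0
  Δ^4: 0  0  0
  Δ^5: 0  0
  Δ^6: 0
The second differences are constant (-90) and nonzero, while all higher differences vanish, so the minimal degree is 2.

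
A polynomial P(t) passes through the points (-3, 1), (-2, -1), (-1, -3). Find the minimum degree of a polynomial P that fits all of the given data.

1

Forward differences of the values at t = -3, -2, -1:
  P  : 1  -1  -3
  Δ  : -2  -2
  Δ^2: 0
The first differences are constant (-2) and nonzero, while all higher differences vanish, so the minimal degree is 1.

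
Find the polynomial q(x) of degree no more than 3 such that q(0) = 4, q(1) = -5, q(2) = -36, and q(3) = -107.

Write q(x) = ax^3 + bx^2 + cx + d. Substituting each data point gives a linear system:
  d = 4
  a + b + c + d = -5
  8a + 4b + 2c + d = -36
  27a + 9b + 3c + d = -107
Solving the system yields a = -3, b = -2, c = -4, d = 4.
So q(x) = -3x³ - 2x² - 4x + 4.
Check: q(0) = 4. ✓

q(x) = -3x^3 - 2x^2 - 4x + 4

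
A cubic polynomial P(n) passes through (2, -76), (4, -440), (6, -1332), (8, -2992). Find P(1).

-17

Forward differences of the values at n = 2, 4, 6, 8:
  P  : -76  -440  -1332  -2992
  Δ  : -364  -892  -1660
  Δ^2: -528  -768
  Δ^3: -240
The third differences are constant, confirming degree 3.
Interpolating (Newton forward form) and evaluating at n = 1 gives P(1) = -17.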